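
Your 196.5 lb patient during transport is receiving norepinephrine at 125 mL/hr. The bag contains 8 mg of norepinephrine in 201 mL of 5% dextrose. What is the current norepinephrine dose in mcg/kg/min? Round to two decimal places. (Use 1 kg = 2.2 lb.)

Weight = 196.5 lb ÷ 2.2 lb/kg = 89.31818 kg
Concentration = 8 mg ÷ 201 mL = 0.039801 mg/mL = 39.801 mcg/mL
Drug rate = 125 mL/hr × 39.801 mcg/mL = 4975.124 mcg/hr
4975.124 mcg/hr ÷ 60 min/hr = 82.91874 mcg/min
82.91874 mcg/min ÷ 89.31818 kg = 0.9283523 mcg/kg/min

0.93 mcg/kg/min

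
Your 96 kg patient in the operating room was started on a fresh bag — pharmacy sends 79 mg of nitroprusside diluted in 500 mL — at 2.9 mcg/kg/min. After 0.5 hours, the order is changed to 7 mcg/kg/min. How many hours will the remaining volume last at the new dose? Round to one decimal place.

Initial rate:
Dose = 2.9 mcg/kg/min × 96 kg = 278.4 mcg/min
278.4 mcg/min × 60 min/hr = 16704 mcg/hr
Concentration = 79 mg ÷ 500 mL = 0.158 mg/mL = 158 mcg/mL
Rate = 16704 mcg/hr ÷ 158 mcg/mL = 105.7215 mL/hr
Volume infused so far = 105.7215 mL/hr × 0.5 hr = 52.86076 mL
Volume remaining = 500 − 52.86076 = 447.1392 mL
New rate:
Dose = 7 mcg/kg/min × 96 kg = 672 mcg/min
672 mcg/min × 60 min/hr = 40320 mcg/hr
Rate = 40320 mcg/hr ÷ 158 mcg/mL = 255.1899 mL/hr
Time remaining = 447.1392 mL ÷ 255.1899 mL/hr = 1.752183 hr

1.8 hours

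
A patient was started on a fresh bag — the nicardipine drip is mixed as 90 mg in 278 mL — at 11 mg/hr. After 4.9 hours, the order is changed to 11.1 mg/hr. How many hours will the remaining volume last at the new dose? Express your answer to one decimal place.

3.3 hours

Initial rate:
Concentration = 90 mg ÷ 278 mL = 0.323741 mg/mL
Rate = 11 mg/hr ÷ 0.323741 mg/mL = 33.97778 mL/hr
Volume infused so far = 33.97778 mL/hr × 4.9 hr = 166.4911 mL
Volume remaining = 278 − 166.4911 = 111.5089 mL
New rate:
Rate = 11.1 mg/hr ÷ 0.323741 mg/mL = 34.28667 mL/hr
Time remaining = 111.5089 mL ÷ 34.28667 mL/hr = 3.252252 hr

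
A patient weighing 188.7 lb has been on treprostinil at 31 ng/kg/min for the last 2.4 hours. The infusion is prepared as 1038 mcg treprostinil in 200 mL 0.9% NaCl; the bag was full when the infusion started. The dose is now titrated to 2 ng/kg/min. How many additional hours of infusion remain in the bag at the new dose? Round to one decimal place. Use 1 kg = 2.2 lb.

Initial rate:
Weight = 188.7 lb ÷ 2.2 lb/kg = 85.77273 kg
Dose = 31 ng/kg/min × 85.77273 kg = 2658.955 ng/min
2658.955 ng/min × 60 min/hr = 159537.3 ng/hr
Concentration = 1038 mcg ÷ 200 mL = 5.19 mcg/mL = 5190 ng/mL
Rate = 159537.3 ng/hr ÷ 5190 ng/mL = 30.73936 mL/hr
Volume infused so far = 30.73936 mL/hr × 2.4 hr = 73.77446 mL
Volume remaining = 200 − 73.77446 = 126.2255 mL
New rate:
Dose = 2 ng/kg/min × 85.77273 kg = 171.5455 ng/min
171.5455 ng/min × 60 min/hr = 10292.73 ng/hr
Rate = 10292.73 ng/hr ÷ 5190 ng/mL = 1.983184 mL/hr
Time remaining = 126.2255 mL ÷ 1.983184 mL/hr = 63.64791 hr

63.6 hours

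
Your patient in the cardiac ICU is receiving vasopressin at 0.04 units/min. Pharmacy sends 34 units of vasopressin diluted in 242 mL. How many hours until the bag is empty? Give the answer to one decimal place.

0.04 units/min × 60 min/hr = 2.4 units/hr
Concentration = 34 units ÷ 242 mL = 0.1404959 units/mL
Rate = 2.4 units/hr ÷ 0.1404959 units/mL = 17.08235 mL/hr
Duration = 242 mL ÷ 17.08235 mL/hr = 14.16667 hr

14.2 hours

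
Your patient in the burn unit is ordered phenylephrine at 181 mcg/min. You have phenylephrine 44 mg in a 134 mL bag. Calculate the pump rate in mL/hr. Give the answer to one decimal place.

33.1 mL/hr

181 mcg/min × 60 min/hr = 10860 mcg/hr
Concentration = 44 mg ÷ 134 mL = 0.3283582 mg/mL = 328.3582 mcg/mL
Rate = 10860 mcg/hr ÷ 328.3582 mcg/mL = 33.07364 mL/hr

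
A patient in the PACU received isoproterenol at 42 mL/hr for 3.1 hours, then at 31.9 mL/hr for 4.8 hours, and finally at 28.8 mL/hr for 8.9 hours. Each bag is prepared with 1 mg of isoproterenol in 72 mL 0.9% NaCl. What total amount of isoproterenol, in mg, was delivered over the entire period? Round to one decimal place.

7.5 mg

Concentration = 1 mg ÷ 72 mL = 0.01388889 mg/mL
Stage 1: 42 mL/hr × 3.1 hr = 130.2 mL → 130.2 mL × 0.01388889 mg/mL = 1.808333 mg
Stage 2: 31.9 mL/hr × 4.8 hr = 153.12 mL → 153.12 mL × 0.01388889 mg/mL = 2.126667 mg
Stage 3: 28.8 mL/hr × 8.9 hr = 256.32 mL → 256.32 mL × 0.01388889 mg/mL = 3.56 mg
Total = 1.808333 + 2.126667 + 3.56 = 7.495 mg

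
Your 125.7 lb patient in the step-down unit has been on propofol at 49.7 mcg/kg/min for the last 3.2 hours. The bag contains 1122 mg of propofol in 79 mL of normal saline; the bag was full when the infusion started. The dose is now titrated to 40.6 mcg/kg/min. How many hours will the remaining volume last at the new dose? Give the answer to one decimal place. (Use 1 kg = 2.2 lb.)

Initial rate:
Weight = 125.7 lb ÷ 2.2 lb/kg = 57.13636 kg
Dose = 49.7 mcg/kg/min × 57.13636 kg = 2839.677 mcg/min
2839.677 mcg/min × 60 min/hr = 170380.6 mcg/hr
Concentration = 1122 mg ÷ 79 mL = 14.20253 mg/mL = 14202.53 mcg/mL
Rate = 170380.6 mcg/hr ÷ 14202.53 mcg/mL = 11.9965 mL/hr
Volume infused so far = 11.9965 mL/hr × 3.2 hr = 38.38879 mL
Volume remaining = 79 − 38.38879 = 40.61121 mL
New rate:
Dose = 40.6 mcg/kg/min × 57.13636 kg = 2319.736 mcg/min
2319.736 mcg/min × 60 min/hr = 139184.2 mcg/hr
Rate = 139184.2 mcg/hr ÷ 14202.53 mcg/mL = 9.799956 mL/hr
Time remaining = 40.61121 mL ÷ 9.799956 mL/hr = 4.14402 hr

4.1 hours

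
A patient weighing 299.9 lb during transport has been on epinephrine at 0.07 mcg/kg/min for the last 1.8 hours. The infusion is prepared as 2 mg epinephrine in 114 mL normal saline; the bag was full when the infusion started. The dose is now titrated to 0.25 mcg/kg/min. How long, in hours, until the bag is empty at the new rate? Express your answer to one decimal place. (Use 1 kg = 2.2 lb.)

0.5 hours

Initial rate:
Weight = 299.9 lb ÷ 2.2 lb/kg = 136.3182 kg
Dose = 0.07 mcg/kg/min × 136.3182 kg = 9.542273 mcg/min
9.542273 mcg/min × 60 min/hr = 572.5364 mcg/hr
Concentration = 2 mg ÷ 114 mL = 0.01754386 mg/mL = 17.54386 mcg/mL
Rate = 572.5364 mcg/hr ÷ 17.54386 mcg/mL = 32.63457 mL/hr
Volume infused so far = 32.63457 mL/hr × 1.8 hr = 58.74223 mL
Volume remaining = 114 − 58.74223 = 55.25777 mL
New rate:
Dose = 0.25 mcg/kg/min × 136.3182 kg = 34.07955 mcg/min
34.07955 mcg/min × 60 min/hr = 2044.773 mcg/hr
Rate = 2044.773 mcg/hr ÷ 17.54386 mcg/mL = 116.552 mL/hr
Time remaining = 55.25777 mL ÷ 116.552 mL/hr = 0.4741038 hr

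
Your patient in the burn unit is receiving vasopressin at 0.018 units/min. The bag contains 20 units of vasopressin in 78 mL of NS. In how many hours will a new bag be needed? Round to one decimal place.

0.018 units/min × 60 min/hr = 1.08 units/hr
Concentration = 20 units ÷ 78 mL = 0.2564103 units/mL
Rate = 1.08 units/hr ÷ 0.2564103 units/mL = 4.212 mL/hr
Duration = 78 mL ÷ 4.212 mL/hr = 18.51852 hr

18.5 hours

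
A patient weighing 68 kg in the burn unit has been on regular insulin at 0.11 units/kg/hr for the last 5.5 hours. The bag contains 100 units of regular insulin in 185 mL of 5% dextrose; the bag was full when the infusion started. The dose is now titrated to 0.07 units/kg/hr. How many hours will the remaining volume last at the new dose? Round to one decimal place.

Initial rate:
Dose = 0.11 units/kg/hr × 68 kg = 7.48 units/hr
Concentration = 100 units ÷ 185 mL = 0.5405405 units/mL
Rate = 7.48 units/hr ÷ 0.5405405 units/mL = 13.838 mL/hr
Volume infused so far = 13.838 mL/hr × 5.5 hr = 76.109 mL
Volume remaining = 185 − 76.109 = 108.891 mL
New rate:
Dose = 0.07 units/kg/hr × 68 kg = 4.76 units/hr
Rate = 4.76 units/hr ÷ 0.5405405 units/mL = 8.806 mL/hr
Time remaining = 108.891 mL ÷ 8.806 mL/hr = 12.36555 hr

12.4 hours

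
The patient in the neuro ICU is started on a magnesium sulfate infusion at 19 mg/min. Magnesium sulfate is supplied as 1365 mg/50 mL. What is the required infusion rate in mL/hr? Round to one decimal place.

41.8 mL/hr

19 mg/min × 60 min/hr = 1140 mg/hr
Concentration = 1365 mg ÷ 50 mL = 27.3 mg/mL
Rate = 1140 mg/hr ÷ 27.3 mg/mL = 41.75824 mL/hr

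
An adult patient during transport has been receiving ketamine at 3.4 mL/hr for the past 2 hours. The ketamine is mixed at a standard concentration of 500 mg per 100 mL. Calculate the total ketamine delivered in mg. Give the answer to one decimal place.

34.0 mg

Concentration = 500 mg ÷ 100 mL = 5 mg/mL
Drug rate = 3.4 mL/hr × 5 mg/mL = 17 mg/hr
Total = 17 mg/hr × 2 hr = 34 mg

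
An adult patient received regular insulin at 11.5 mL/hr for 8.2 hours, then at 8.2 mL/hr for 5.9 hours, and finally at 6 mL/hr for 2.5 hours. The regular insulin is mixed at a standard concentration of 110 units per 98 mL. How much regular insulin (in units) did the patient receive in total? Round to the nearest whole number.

Concentration = 110 units ÷ 98 mL = 1.122449 units/mL
Stage 1: 11.5 mL/hr × 8.2 hr = 94.3 mL → 94.3 mL × 1.122449 units/mL = 105.8469 units
Stage 2: 8.2 mL/hr × 5.9 hr = 48.38 mL → 48.38 mL × 1.122449 units/mL = 54.30408 units
Stage 3: 6 mL/hr × 2.5 hr = 15 mL → 15 mL × 1.122449 units/mL = 16.83673 units
Total = 105.8469 + 54.30408 + 16.83673 = 176.9878 units

177 units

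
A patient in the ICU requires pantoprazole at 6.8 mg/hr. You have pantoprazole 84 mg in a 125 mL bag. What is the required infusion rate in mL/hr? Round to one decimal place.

Concentration = 84 mg ÷ 125 mL = 0.672 mg/mL
Rate = 6.8 mg/hr ÷ 0.672 mg/mL = 10.11905 mL/hr

10.1 mL/hr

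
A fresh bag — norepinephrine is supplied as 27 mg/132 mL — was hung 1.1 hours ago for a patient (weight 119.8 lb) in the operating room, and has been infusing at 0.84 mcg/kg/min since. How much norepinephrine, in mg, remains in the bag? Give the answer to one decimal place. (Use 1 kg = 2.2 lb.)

24.0 mg

Weight = 119.8 lb ÷ 2.2 lb/kg = 54.45455 kg
Dose = 0.84 mcg/kg/min × 54.45455 kg = 45.74182 mcg/min
45.74182 mcg/min × 60 min/hr = 2744.509 mcg/hr
Concentration = 27 mg ÷ 132 mL = 0.2045455 mg/mL = 204.5455 mcg/mL
Rate = 2744.509 mcg/hr ÷ 204.5455 mcg/mL = 13.4176 mL/hr
Volume infused = 13.4176 mL/hr × 1.1 hr = 14.75936 mL
Volume remaining = 132 − 14.75936 = 117.2406 mL
Drug remaining = 117.2406 mL × 204.5455 mcg/mL = 23981.04 mcg = 23.98104 mg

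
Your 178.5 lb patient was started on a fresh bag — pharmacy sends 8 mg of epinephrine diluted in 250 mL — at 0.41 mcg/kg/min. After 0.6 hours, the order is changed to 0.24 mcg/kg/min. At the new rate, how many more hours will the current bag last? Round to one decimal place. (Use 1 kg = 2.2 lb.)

5.8 hours

Initial rate:
Weight = 178.5 lb ÷ 2.2 lb/kg = 81.13636 kg
Dose = 0.41 mcg/kg/min × 81.13636 kg = 33.26591 mcg/min
33.26591 mcg/min × 60 min/hr = 1995.955 mcg/hr
Concentration = 8 mg ÷ 250 mL = 0.032 mg/mL = 32 mcg/mL
Rate = 1995.955 mcg/hr ÷ 32 mcg/mL = 62.37358 mL/hr
Volume infused so far = 62.37358 mL/hr × 0.6 hr = 37.42415 mL
Volume remaining = 250 − 37.42415 = 212.5759 mL
New rate:
Dose = 0.24 mcg/kg/min × 81.13636 kg = 19.47273 mcg/min
19.47273 mcg/min × 60 min/hr = 1168.364 mcg/hr
Rate = 1168.364 mcg/hr ÷ 32 mcg/mL = 36.51136 mL/hr
Time remaining = 212.5759 mL ÷ 36.51136 mL/hr = 5.822183 hr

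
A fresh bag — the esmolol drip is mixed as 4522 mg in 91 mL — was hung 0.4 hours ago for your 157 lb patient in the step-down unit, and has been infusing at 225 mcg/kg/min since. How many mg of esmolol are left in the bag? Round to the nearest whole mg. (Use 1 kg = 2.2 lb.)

4137 mg

Weight = 157 lb ÷ 2.2 lb/kg = 71.36364 kg
Dose = 225 mcg/kg/min × 71.36364 kg = 16056.82 mcg/min
16056.82 mcg/min × 60 min/hr = 963409.1 mcg/hr
Concentration = 4522 mg ÷ 91 mL = 49.69231 mg/mL = 49692.31 mcg/mL
Rate = 963409.1 mcg/hr ÷ 49692.31 mcg/mL = 19.38749 mL/hr
Volume infused = 19.38749 mL/hr × 0.4 hr = 7.754996 mL
Volume remaining = 91 − 7.754996 = 83.245 mL
Drug remaining = 83.245 mL × 49692.31 mcg/mL = 4136636 mcg = 4136.636 mg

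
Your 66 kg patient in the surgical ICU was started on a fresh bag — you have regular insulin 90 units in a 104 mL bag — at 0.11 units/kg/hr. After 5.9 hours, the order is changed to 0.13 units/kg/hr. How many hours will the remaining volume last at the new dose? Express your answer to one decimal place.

Initial rate:
Dose = 0.11 units/kg/hr × 66 kg = 7.26 units/hr
Concentration = 90 units ÷ 104 mL = 0.8653846 units/mL
Rate = 7.26 units/hr ÷ 0.8653846 units/mL = 8.389333 mL/hr
Volume infused so far = 8.389333 mL/hr × 5.9 hr = 49.49707 mL
Volume remaining = 104 − 49.49707 = 54.50293 mL
New rate:
Dose = 0.13 units/kg/hr × 66 kg = 8.58 units/hr
Rate = 8.58 units/hr ÷ 0.8653846 units/mL = 9.914667 mL/hr
Time remaining = 54.50293 mL ÷ 9.914667 mL/hr = 5.497203 hr

5.5 hours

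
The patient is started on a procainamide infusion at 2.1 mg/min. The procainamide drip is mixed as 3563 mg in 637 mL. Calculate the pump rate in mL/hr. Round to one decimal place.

22.5 mL/hr

2.1 mg/min × 60 min/hr = 126 mg/hr
Concentration = 3563 mg ÷ 637 mL = 5.593407 mg/mL
Rate = 126 mg/hr ÷ 5.593407 mg/mL = 22.52652 mL/hr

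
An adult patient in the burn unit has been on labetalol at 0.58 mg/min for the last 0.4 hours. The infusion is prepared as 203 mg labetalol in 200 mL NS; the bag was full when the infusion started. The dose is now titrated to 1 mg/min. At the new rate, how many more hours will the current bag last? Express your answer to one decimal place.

Initial rate:
0.58 mg/min × 60 min/hr = 34.8 mg/hr
Concentration = 203 mg ÷ 200 mL = 1.015 mg/mL
Rate = 34.8 mg/hr ÷ 1.015 mg/mL = 34.28571 mL/hr
Volume infused so far = 34.28571 mL/hr × 0.4 hr = 13.71429 mL
Volume remaining = 200 − 13.71429 = 186.2857 mL
New rate:
1 mg/min × 60 min/hr = 60 mg/hr
Rate = 60 mg/hr ÷ 1.015 mg/mL = 59.1133 mL/hr
Time remaining = 186.2857 mL ÷ 59.1133 mL/hr = 3.151333 hr

3.2 hours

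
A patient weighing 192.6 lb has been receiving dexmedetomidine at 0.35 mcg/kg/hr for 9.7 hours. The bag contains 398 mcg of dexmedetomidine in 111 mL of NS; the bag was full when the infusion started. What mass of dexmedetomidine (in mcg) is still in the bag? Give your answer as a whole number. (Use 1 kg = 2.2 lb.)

Weight = 192.6 lb ÷ 2.2 lb/kg = 87.54545 kg
Dose = 0.35 mcg/kg/hr × 87.54545 kg = 30.64091 mcg/hr
Concentration = 398 mcg ÷ 111 mL = 3.585586 mcg/mL
Rate = 30.64091 mcg/hr ÷ 3.585586 mcg/mL = 8.54558 mL/hr
Volume infused = 8.54558 mL/hr × 9.7 hr = 82.89213 mL
Volume remaining = 111 − 82.89213 = 28.10787 mL
Drug remaining = 28.10787 mL × 3.585586 mcg/mL = 100.7832 mcg

101 mcg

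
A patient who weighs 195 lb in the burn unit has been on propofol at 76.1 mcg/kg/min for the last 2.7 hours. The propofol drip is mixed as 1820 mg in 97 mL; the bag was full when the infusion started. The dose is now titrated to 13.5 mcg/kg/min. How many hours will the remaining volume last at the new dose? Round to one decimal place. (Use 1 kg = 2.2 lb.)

Initial rate:
Weight = 195 lb ÷ 2.2 lb/kg = 88.63636 kg
Dose = 76.1 mcg/kg/min × 88.63636 kg = 6745.227 mcg/min
6745.227 mcg/min × 60 min/hr = 404713.6 mcg/hr
Concentration = 1820 mg ÷ 97 mL = 18.76289 mg/mL = 18762.89 mcg/mL
Rate = 404713.6 mcg/hr ÷ 18762.89 mcg/mL = 21.5699 mL/hr
Volume infused so far = 21.5699 mL/hr × 2.7 hr = 58.23874 mL
Volume remaining = 97 − 58.23874 = 38.76126 mL
New rate:
Dose = 13.5 mcg/kg/min × 88.63636 kg = 1196.591 mcg/min
1196.591 mcg/min × 60 min/hr = 71795.45 mcg/hr
Rate = 71795.45 mcg/hr ÷ 18762.89 mcg/mL = 3.826461 mL/hr
Time remaining = 38.76126 mL ÷ 3.826461 mL/hr = 10.12979 hr

10.1 hours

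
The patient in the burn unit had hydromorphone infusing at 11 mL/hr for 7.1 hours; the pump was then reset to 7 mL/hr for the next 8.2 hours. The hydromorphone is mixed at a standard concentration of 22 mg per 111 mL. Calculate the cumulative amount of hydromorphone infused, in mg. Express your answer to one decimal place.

Concentration = 22 mg ÷ 111 mL = 0.1981982 mg/mL
Stage 1: 11 mL/hr × 7.1 hr = 78.1 mL → 78.1 mL × 0.1981982 mg/mL = 15.47928 mg
Stage 2: 7 mL/hr × 8.2 hr = 57.4 mL → 57.4 mL × 0.1981982 mg/mL = 11.37658 mg
Total = 15.47928 + 11.37658 = 26.85586 mg

26.9 mg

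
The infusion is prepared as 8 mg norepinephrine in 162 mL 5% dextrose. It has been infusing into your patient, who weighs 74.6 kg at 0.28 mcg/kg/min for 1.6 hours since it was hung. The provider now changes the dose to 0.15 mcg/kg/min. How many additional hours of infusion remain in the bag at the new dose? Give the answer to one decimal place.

8.9 hours

Initial rate:
Dose = 0.28 mcg/kg/min × 74.6 kg = 20.888 mcg/min
20.888 mcg/min × 60 min/hr = 1253.28 mcg/hr
Concentration = 8 mg ÷ 162 mL = 0.04938272 mg/mL = 49.38272 mcg/mL
Rate = 1253.28 mcg/hr ÷ 49.38272 mcg/mL = 25.37892 mL/hr
Volume infused so far = 25.37892 mL/hr × 1.6 hr = 40.60627 mL
Volume remaining = 162 − 40.60627 = 121.3937 mL
New rate:
Dose = 0.15 mcg/kg/min × 74.6 kg = 11.19 mcg/min
11.19 mcg/min × 60 min/hr = 671.4 mcg/hr
Rate = 671.4 mcg/hr ÷ 49.38272 mcg/mL = 13.59585 mL/hr
Time remaining = 121.3937 mL ÷ 13.59585 mL/hr = 8.928734 hr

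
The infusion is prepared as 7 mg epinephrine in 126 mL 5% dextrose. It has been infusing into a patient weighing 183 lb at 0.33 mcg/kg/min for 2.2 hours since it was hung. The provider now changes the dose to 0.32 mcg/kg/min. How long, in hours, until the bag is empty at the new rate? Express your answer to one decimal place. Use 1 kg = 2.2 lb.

2.1 hours

Initial rate:
Weight = 183 lb ÷ 2.2 lb/kg = 83.18182 kg
Dose = 0.33 mcg/kg/min × 83.18182 kg = 27.45 mcg/min
27.45 mcg/min × 60 min/hr = 1647 mcg/hr
Concentration = 7 mg ÷ 126 mL = 0.05555556 mg/mL = 55.55556 mcg/mL
Rate = 1647 mcg/hr ÷ 55.55556 mcg/mL = 29.646 mL/hr
Volume infused so far = 29.646 mL/hr × 2.2 hr = 65.2212 mL
Volume remaining = 126 − 65.2212 = 60.7788 mL
New rate:
Dose = 0.32 mcg/kg/min × 83.18182 kg = 26.61818 mcg/min
26.61818 mcg/min × 60 min/hr = 1597.091 mcg/hr
Rate = 1597.091 mcg/hr ÷ 55.55556 mcg/mL = 28.74764 mL/hr
Time remaining = 60.7788 mL ÷ 28.74764 mL/hr = 2.114219 hr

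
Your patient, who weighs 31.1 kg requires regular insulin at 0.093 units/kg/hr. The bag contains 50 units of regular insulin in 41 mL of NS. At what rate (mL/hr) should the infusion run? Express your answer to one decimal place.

Dose = 0.093 units/kg/hr × 31.1 kg = 2.8923 units/hr
Concentration = 50 units ÷ 41 mL = 1.219512 units/mL
Rate = 2.8923 units/hr ÷ 1.219512 units/mL = 2.371686 mL/hr

2.4 mL/hr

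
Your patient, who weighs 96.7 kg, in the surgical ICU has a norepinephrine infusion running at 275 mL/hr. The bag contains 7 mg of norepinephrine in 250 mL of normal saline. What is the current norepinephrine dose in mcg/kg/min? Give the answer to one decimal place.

Concentration = 7 mg ÷ 250 mL = 0.028 mg/mL = 28 mcg/mL
Drug rate = 275 mL/hr × 28 mcg/mL = 7700 mcg/hr
7700 mcg/hr ÷ 60 min/hr = 128.3333 mcg/min
128.3333 mcg/min ÷ 96.7 kg = 1.327129 mcg/kg/min

1.3 mcg/kg/min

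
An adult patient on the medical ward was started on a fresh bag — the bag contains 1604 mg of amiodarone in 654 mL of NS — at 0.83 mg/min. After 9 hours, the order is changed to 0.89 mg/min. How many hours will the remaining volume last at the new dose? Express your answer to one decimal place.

Initial rate:
0.83 mg/min × 60 min/hr = 49.8 mg/hr
Concentration = 1604 mg ÷ 654 mL = 2.452599 mg/mL
Rate = 49.8 mg/hr ÷ 2.452599 mg/mL = 20.30499 mL/hr
Volume infused so far = 20.30499 mL/hr × 9 hr = 182.7449 mL
Volume remaining = 654 − 182.7449 = 471.2551 mL
New rate:
0.89 mg/min × 60 min/hr = 53.4 mg/hr
Rate = 53.4 mg/hr ÷ 2.452599 mg/mL = 21.77282 mL/hr
Time remaining = 471.2551 mL ÷ 21.77282 mL/hr = 21.64419 hr

21.6 hours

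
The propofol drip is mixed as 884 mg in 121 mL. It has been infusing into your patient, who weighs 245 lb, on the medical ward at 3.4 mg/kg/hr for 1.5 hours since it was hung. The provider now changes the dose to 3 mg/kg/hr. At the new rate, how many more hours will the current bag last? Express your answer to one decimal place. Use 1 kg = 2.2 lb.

0.9 hours

Initial rate:
Weight = 245 lb ÷ 2.2 lb/kg = 111.3636 kg
Dose = 3.4 mg/kg/hr × 111.3636 kg = 378.6364 mg/hr
Concentration = 884 mg ÷ 121 mL = 7.305785 mg/mL
Rate = 378.6364 mg/hr ÷ 7.305785 mg/mL = 51.82692 mL/hr
Volume infused so far = 51.82692 mL/hr × 1.5 hr = 77.74038 mL
Volume remaining = 121 − 77.74038 = 43.25962 mL
New rate:
Dose = 3 mg/kg/hr × 111.3636 kg = 334.0909 mg/hr
Rate = 334.0909 mg/hr ÷ 7.305785 mg/mL = 45.72964 mL/hr
Time remaining = 43.25962 mL ÷ 45.72964 mL/hr = 0.9459864 hr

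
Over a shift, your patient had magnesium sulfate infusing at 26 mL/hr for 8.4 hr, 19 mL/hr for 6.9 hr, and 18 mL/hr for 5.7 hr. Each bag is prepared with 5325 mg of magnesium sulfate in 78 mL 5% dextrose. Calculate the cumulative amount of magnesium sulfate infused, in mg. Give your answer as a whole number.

Concentration = 5325 mg ÷ 78 mL = 68.26923 mg/mL
Stage 1: 26 mL/hr × 8.4 hr = 218.4 mL → 218.4 mL × 68.26923 mg/mL = 14910 mg
Stage 2: 19 mL/hr × 6.9 hr = 131.1 mL → 131.1 mL × 68.26923 mg/mL = 8950.096 mg
Stage 3: 18 mL/hr × 5.7 hr = 102.6 mL → 102.6 mL × 68.26923 mg/mL = 7004.423 mg
Total = 14910 + 8950.096 + 7004.423 = 30864.52 mg

30865 mg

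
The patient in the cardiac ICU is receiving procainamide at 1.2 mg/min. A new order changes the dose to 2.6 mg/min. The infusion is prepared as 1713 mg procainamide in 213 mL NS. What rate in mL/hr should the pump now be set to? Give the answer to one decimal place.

2.6 mg/min × 60 min/hr = 156 mg/hr
Concentration = 1713 mg ÷ 213 mL = 8.042254 mg/mL
Rate = 156 mg/hr ÷ 8.042254 mg/mL = 19.39755 mL/hr

19.4 mL/hr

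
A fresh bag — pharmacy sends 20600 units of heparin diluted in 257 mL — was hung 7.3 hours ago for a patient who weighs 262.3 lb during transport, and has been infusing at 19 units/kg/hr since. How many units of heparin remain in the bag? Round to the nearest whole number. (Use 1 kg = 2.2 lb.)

4063 units

Weight = 262.3 lb ÷ 2.2 lb/kg = 119.2273 kg
Dose = 19 units/kg/hr × 119.2273 kg = 2265.318 units/hr
Concentration = 20600 units ÷ 257 mL = 80.15564 units/mL
Rate = 2265.318 units/hr ÷ 80.15564 units/mL = 28.26149 mL/hr
Volume infused = 28.26149 mL/hr × 7.3 hr = 206.3089 mL
Volume remaining = 257 − 206.3089 = 50.6911 mL
Drug remaining = 50.6911 mL × 80.15564 units/mL = 4063.177 units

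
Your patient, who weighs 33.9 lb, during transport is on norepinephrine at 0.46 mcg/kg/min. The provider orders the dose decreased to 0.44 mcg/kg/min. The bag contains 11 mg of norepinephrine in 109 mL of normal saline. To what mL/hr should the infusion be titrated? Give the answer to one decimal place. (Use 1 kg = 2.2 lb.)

Weight = 33.9 lb ÷ 2.2 lb/kg = 15.40909 kg
Dose = 0.44 mcg/kg/min × 15.40909 kg = 6.78 mcg/min
6.78 mcg/min × 60 min/hr = 406.8 mcg/hr
Concentration = 11 mg ÷ 109 mL = 0.1009174 mg/mL = 100.9174 mcg/mL
Rate = 406.8 mcg/hr ÷ 100.9174 mcg/mL = 4.031018 mL/hr

4.0 mL/hr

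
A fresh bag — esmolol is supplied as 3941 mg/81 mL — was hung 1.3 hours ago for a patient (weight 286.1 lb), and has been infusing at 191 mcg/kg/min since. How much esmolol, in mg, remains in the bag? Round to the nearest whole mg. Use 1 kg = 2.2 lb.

Weight = 286.1 lb ÷ 2.2 lb/kg = 130.0455 kg
Dose = 191 mcg/kg/min × 130.0455 kg = 24838.68 mcg/min
24838.68 mcg/min × 60 min/hr = 1490321 mcg/hr
Concentration = 3941 mg ÷ 81 mL = 48.65432 mg/mL = 48654.32 mcg/mL
Rate = 1490321 mcg/hr ÷ 48654.32 mcg/mL = 30.6308 mL/hr
Volume infused = 30.6308 mL/hr × 1.3 hr = 39.82004 mL
Volume remaining = 81 − 39.82004 = 41.17996 mL
Drug remaining = 41.17996 mL × 48654.32 mcg/mL = 2003583 mcg = 2003.583 mg

2004 mg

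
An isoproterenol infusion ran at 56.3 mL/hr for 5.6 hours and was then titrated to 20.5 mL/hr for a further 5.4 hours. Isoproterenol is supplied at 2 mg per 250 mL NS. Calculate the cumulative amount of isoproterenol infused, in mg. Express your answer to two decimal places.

Concentration = 2 mg ÷ 250 mL = 0.008 mg/mL
Stage 1: 56.3 mL/hr × 5.6 hr = 315.28 mL → 315.28 mL × 0.008 mg/mL = 2.52224 mg
Stage 2: 20.5 mL/hr × 5.4 hr = 110.7 mL → 110.7 mL × 0.008 mg/mL = 0.8856 mg
Total = 2.52224 + 0.8856 = 3.40784 mg

3.41 mg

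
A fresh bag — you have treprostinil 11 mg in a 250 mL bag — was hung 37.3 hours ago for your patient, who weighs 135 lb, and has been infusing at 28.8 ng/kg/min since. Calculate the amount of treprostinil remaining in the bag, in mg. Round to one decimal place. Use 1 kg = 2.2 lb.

Weight = 135 lb ÷ 2.2 lb/kg = 61.36364 kg
Dose = 28.8 ng/kg/min × 61.36364 kg = 1767.273 ng/min
1767.273 ng/min × 60 min/hr = 106036.4 ng/hr
Concentration = 11 mg ÷ 250 mL = 0.044 mg/mL = 44000 ng/mL
Rate = 106036.4 ng/hr ÷ 44000 ng/mL = 2.409917 mL/hr
Volume infused = 2.409917 mL/hr × 37.3 hr = 89.88992 mL
Volume remaining = 250 − 89.88992 = 160.1101 mL
Drug remaining = 160.1101 mL × 44000 ng/mL = 7044844 ng = 7.044844 mg

7.0 mg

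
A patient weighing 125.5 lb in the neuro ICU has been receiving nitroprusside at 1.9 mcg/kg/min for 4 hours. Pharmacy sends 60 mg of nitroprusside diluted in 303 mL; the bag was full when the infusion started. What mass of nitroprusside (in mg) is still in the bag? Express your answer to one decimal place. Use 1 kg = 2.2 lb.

Weight = 125.5 lb ÷ 2.2 lb/kg = 57.04545 kg
Dose = 1.9 mcg/kg/min × 57.04545 kg = 108.3864 mcg/min
108.3864 mcg/min × 60 min/hr = 6503.182 mcg/hr
Concentration = 60 mg ÷ 303 mL = 0.1980198 mg/mL = 198.0198 mcg/mL
Rate = 6503.182 mcg/hr ÷ 198.0198 mcg/mL = 32.84107 mL/hr
Volume infused = 32.84107 mL/hr × 4 hr = 131.3643 mL
Volume remaining = 303 − 131.3643 = 171.6357 mL
Drug remaining = 171.6357 mL × 198.0198 mcg/mL = 33987.27 mcg = 33.98727 mg

34.0 mg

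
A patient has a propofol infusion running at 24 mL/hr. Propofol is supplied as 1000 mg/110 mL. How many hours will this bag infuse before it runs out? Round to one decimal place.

Duration = 110 mL ÷ 24 mL/hr = 4.583333 hr

4.6 hours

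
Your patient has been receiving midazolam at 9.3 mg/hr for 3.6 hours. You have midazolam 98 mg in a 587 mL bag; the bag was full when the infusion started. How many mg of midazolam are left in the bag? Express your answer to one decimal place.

Concentration = 98 mg ÷ 587 mL = 0.1669506 mg/mL
Rate = 9.3 mg/hr ÷ 0.1669506 mg/mL = 55.7051 mL/hr
Volume infused = 55.7051 mL/hr × 3.6 hr = 200.5384 mL
Volume remaining = 587 − 200.5384 = 386.4616 mL
Drug remaining = 386.4616 mL × 0.1669506 mg/mL = 64.52 mg

64.5 mg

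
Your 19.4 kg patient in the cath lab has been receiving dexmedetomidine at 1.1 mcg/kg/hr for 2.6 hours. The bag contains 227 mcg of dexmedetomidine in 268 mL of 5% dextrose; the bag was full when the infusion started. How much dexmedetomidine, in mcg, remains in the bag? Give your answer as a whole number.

172 mcg

Dose = 1.1 mcg/kg/hr × 19.4 kg = 21.34 mcg/hr
Concentration = 227 mcg ÷ 268 mL = 0.8470149 mcg/mL
Rate = 21.34 mcg/hr ÷ 0.8470149 mcg/mL = 25.19436 mL/hr
Volume infused = 25.19436 mL/hr × 2.6 hr = 65.50534 mL
Volume remaining = 268 − 65.50534 = 202.4947 mL
Drug remaining = 202.4947 mL × 0.8470149 mcg/mL = 171.516 mcg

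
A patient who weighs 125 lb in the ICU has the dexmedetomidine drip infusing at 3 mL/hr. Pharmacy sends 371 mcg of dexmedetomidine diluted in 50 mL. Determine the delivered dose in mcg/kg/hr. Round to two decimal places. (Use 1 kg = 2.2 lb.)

0.39 mcg/kg/hr

Weight = 125 lb ÷ 2.2 lb/kg = 56.81818 kg
Concentration = 371 mcg ÷ 50 mL = 7.42 mcg/mL
Drug rate = 3 mL/hr × 7.42 mcg/mL = 22.26 mcg/hr
22.26 mcg/hr ÷ 56.81818 kg = 0.391776 mcg/kg/hr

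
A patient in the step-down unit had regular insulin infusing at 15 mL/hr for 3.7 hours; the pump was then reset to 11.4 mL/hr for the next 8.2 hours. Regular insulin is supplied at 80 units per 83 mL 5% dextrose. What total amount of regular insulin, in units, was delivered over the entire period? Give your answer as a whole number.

144 units

Concentration = 80 units ÷ 83 mL = 0.9638554 units/mL
Stage 1: 15 mL/hr × 3.7 hr = 55.5 mL → 55.5 mL × 0.9638554 units/mL = 53.49398 units
Stage 2: 11.4 mL/hr × 8.2 hr = 93.48 mL → 93.48 mL × 0.9638554 units/mL = 90.1012 units
Total = 53.49398 + 90.1012 = 143.5952 units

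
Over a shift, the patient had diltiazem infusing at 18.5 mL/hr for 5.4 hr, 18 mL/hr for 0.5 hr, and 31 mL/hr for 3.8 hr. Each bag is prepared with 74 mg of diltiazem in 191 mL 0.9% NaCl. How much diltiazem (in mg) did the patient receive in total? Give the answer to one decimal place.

87.8 mg

Concentration = 74 mg ÷ 191 mL = 0.3874346 mg/mL
Stage 1: 18.5 mL/hr × 5.4 hr = 99.9 mL → 99.9 mL × 0.3874346 mg/mL = 38.70471 mg
Stage 2: 18 mL/hr × 0.5 hr = 9 mL → 9 mL × 0.3874346 mg/mL = 3.486911 mg
Stage 3: 31 mL/hr × 3.8 hr = 117.8 mL → 117.8 mL × 0.3874346 mg/mL = 45.63979 mg
Total = 38.70471 + 3.486911 + 45.63979 = 87.83141 mg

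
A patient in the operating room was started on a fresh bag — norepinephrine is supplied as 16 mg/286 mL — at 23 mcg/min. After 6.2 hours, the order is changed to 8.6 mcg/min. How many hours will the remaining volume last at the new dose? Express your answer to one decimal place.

14.4 hours

Initial rate:
23 mcg/min × 60 min/hr = 1380 mcg/hr
Concentration = 16 mg ÷ 286 mL = 0.05594406 mg/mL = 55.94406 mcg/mL
Rate = 1380 mcg/hr ÷ 55.94406 mcg/mL = 24.6675 mL/hr
Volume infused so far = 24.6675 mL/hr × 6.2 hr = 152.9385 mL
Volume remaining = 286 − 152.9385 = 133.0615 mL
New rate:
8.6 mcg/min × 60 min/hr = 516 mcg/hr
Rate = 516 mcg/hr ÷ 55.94406 mcg/mL = 9.2235 mL/hr
Time remaining = 133.0615 mL ÷ 9.2235 mL/hr = 14.42636 hr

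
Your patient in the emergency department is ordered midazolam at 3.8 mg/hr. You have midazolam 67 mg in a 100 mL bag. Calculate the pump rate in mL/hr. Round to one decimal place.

Concentration = 67 mg ÷ 100 mL = 0.67 mg/mL
Rate = 3.8 mg/hr ÷ 0.67 mg/mL = 5.671642 mL/hr

5.7 mL/hr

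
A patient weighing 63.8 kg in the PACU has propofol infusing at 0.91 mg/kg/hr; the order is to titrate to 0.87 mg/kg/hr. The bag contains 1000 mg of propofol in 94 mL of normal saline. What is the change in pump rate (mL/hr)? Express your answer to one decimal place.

At the current dose:
Dose = 0.91 mg/kg/hr × 63.8 kg = 58.058 mg/hr
Concentration = 1000 mg ÷ 94 mL = 10.6383 mg/mL
Rate = 58.058 mg/hr ÷ 10.6383 mg/mL = 5.457452 mL/hr
At the new dose:
Dose = 0.87 mg/kg/hr × 63.8 kg = 55.506 mg/hr
Rate = 55.506 mg/hr ÷ 10.6383 mg/mL = 5.217564 mL/hr
Change = 5.217564 − 5.457452 = -0.239888 mL/hr → 0.239888 mL/hr decrease

0.2 mL/hr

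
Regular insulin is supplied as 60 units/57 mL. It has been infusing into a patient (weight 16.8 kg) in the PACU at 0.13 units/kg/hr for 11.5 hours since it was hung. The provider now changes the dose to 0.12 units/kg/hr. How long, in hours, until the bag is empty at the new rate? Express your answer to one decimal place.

17.3 hours

Initial rate:
Dose = 0.13 units/kg/hr × 16.8 kg = 2.184 units/hr
Concentration = 60 units ÷ 57 mL = 1.052632 units/mL
Rate = 2.184 units/hr ÷ 1.052632 units/mL = 2.0748 mL/hr
Volume infused so far = 2.0748 mL/hr × 11.5 hr = 23.8602 mL
Volume remaining = 57 − 23.8602 = 33.1398 mL
New rate:
Dose = 0.12 units/kg/hr × 16.8 kg = 2.016 units/hr
Rate = 2.016 units/hr ÷ 1.052632 units/mL = 1.9152 mL/hr
Time remaining = 33.1398 mL ÷ 1.9152 mL/hr = 17.30357 hr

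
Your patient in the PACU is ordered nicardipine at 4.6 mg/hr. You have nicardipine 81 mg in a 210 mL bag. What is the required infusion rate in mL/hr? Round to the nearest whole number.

12 mL/hr

Concentration = 81 mg ÷ 210 mL = 0.3857143 mg/mL
Rate = 4.6 mg/hr ÷ 0.3857143 mg/mL = 11.92593 mL/hr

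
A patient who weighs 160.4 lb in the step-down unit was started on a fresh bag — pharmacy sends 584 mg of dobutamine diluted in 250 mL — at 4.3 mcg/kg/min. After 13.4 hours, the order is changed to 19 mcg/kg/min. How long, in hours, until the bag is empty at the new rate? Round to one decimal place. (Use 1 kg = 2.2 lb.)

Initial rate:
Weight = 160.4 lb ÷ 2.2 lb/kg = 72.90909 kg
Dose = 4.3 mcg/kg/min × 72.90909 kg = 313.5091 mcg/min
313.5091 mcg/min × 60 min/hr = 18810.55 mcg/hr
Concentration = 584 mg ÷ 250 mL = 2.336 mg/mL = 2336 mcg/mL
Rate = 18810.55 mcg/hr ÷ 2336 mcg/mL = 8.05246 mL/hr
Volume infused so far = 8.05246 mL/hr × 13.4 hr = 107.903 mL
Volume remaining = 250 − 107.903 = 142.097 mL
New rate:
Dose = 19 mcg/kg/min × 72.90909 kg = 1385.273 mcg/min
1385.273 mcg/min × 60 min/hr = 83116.36 mcg/hr
Rate = 83116.36 mcg/hr ÷ 2336 mcg/mL = 35.58064 mL/hr
Time remaining = 142.097 mL ÷ 35.58064 mL/hr = 3.993662 hr

4.0 hours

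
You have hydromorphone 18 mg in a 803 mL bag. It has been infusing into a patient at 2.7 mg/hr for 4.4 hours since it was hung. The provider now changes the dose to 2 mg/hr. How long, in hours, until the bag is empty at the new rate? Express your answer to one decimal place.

3.1 hours

Initial rate:
Concentration = 18 mg ÷ 803 mL = 0.02241594 mg/mL
Rate = 2.7 mg/hr ÷ 0.02241594 mg/mL = 120.45 mL/hr
Volume infused so far = 120.45 mL/hr × 4.4 hr = 529.98 mL
Volume remaining = 803 − 529.98 = 273.02 mL
New rate:
Rate = 2 mg/hr ÷ 0.02241594 mg/mL = 89.22222 mL/hr
Time remaining = 273.02 mL ÷ 89.22222 mL/hr = 3.06 hr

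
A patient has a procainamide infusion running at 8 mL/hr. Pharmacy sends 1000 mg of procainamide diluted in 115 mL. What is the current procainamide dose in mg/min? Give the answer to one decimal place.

Concentration = 1000 mg ÷ 115 mL = 8.695652 mg/mL
Drug rate = 8 mL/hr × 8.695652 mg/mL = 69.56522 mg/hr
69.56522 mg/hr ÷ 60 min/hr = 1.15942 mg/min

1.2 mg/min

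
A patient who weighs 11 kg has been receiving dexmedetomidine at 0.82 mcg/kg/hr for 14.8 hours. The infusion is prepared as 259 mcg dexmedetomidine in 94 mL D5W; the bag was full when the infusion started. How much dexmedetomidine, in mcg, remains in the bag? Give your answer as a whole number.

126 mcg

Dose = 0.82 mcg/kg/hr × 11 kg = 9.02 mcg/hr
Concentration = 259 mcg ÷ 94 mL = 2.755319 mcg/mL
Rate = 9.02 mcg/hr ÷ 2.755319 mcg/mL = 3.273668 mL/hr
Volume infused = 3.273668 mL/hr × 14.8 hr = 48.45029 mL
Volume remaining = 94 − 48.45029 = 45.54971 mL
Drug remaining = 45.54971 mL × 2.755319 mcg/mL = 125.504 mcg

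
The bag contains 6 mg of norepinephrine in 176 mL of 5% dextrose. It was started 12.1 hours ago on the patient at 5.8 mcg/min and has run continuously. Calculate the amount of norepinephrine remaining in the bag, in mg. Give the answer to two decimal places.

5.8 mcg/min × 60 min/hr = 348 mcg/hr
Concentration = 6 mg ÷ 176 mL = 0.03409091 mg/mL = 34.09091 mcg/mL
Rate = 348 mcg/hr ÷ 34.09091 mcg/mL = 10.208 mL/hr
Volume infused = 10.208 mL/hr × 12.1 hr = 123.5168 mL
Volume remaining = 176 − 123.5168 = 52.4832 mL
Drug remaining = 52.4832 mL × 34.09091 mcg/mL = 1789.2 mcg = 1.7892 mg

1.79 mg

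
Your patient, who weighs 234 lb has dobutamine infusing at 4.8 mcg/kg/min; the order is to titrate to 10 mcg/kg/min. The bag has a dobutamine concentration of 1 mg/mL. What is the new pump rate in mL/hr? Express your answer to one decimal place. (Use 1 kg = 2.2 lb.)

63.8 mL/hr

Weight = 234 lb ÷ 2.2 lb/kg = 106.3636 kg
Dose = 10 mcg/kg/min × 106.3636 kg = 1063.636 mcg/min
1063.636 mcg/min × 60 min/hr = 63818.18 mcg/hr
Concentration = 1 mg/mL = 1000 mcg/mL
Rate = 63818.18 mcg/hr ÷ 1000 mcg/mL = 63.81818 mL/hr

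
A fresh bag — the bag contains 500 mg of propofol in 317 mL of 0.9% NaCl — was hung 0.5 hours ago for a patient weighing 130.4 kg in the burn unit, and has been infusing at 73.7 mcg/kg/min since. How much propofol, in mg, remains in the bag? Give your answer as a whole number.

212 mg

Dose = 73.7 mcg/kg/min × 130.4 kg = 9610.48 mcg/min
9610.48 mcg/min × 60 min/hr = 576628.8 mcg/hr
Concentration = 500 mg ÷ 317 mL = 1.577287 mg/mL = 1577.287 mcg/mL
Rate = 576628.8 mcg/hr ÷ 1577.287 mcg/mL = 365.5827 mL/hr
Volume infused = 365.5827 mL/hr × 0.5 hr = 182.7913 mL
Volume remaining = 317 − 182.7913 = 134.2087 mL
Drug remaining = 134.2087 mL × 1577.287 mcg/mL = 211685.6 mcg = 211.6856 mg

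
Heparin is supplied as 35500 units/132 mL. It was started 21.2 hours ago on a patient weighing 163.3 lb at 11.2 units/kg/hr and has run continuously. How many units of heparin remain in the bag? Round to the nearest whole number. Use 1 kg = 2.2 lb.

17875 units

Weight = 163.3 lb ÷ 2.2 lb/kg = 74.22727 kg
Dose = 11.2 units/kg/hr × 74.22727 kg = 831.3455 units/hr
Concentration = 35500 units ÷ 132 mL = 268.9394 units/mL
Rate = 831.3455 units/hr ÷ 268.9394 units/mL = 3.0912 mL/hr
Volume infused = 3.0912 mL/hr × 21.2 hr = 65.53344 mL
Volume remaining = 132 − 65.53344 = 66.46656 mL
Drug remaining = 66.46656 mL × 268.9394 units/mL = 17875.48 units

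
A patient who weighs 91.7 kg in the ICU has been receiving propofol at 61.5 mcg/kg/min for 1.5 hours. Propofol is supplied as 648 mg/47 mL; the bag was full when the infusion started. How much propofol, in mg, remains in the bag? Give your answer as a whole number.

Dose = 61.5 mcg/kg/min × 91.7 kg = 5639.55 mcg/min
5639.55 mcg/min × 60 min/hr = 338373 mcg/hr
Concentration = 648 mg ÷ 47 mL = 13.78723 mg/mL = 13787.23 mcg/mL
Rate = 338373 mcg/hr ÷ 13787.23 mcg/mL = 24.54249 mL/hr
Volume infused = 24.54249 mL/hr × 1.5 hr = 36.81373 mL
Volume remaining = 47 − 36.81373 = 10.18627 mL
Drug remaining = 10.18627 mL × 13787.23 mcg/mL = 140440.5 mcg = 140.4405 mg

140 mg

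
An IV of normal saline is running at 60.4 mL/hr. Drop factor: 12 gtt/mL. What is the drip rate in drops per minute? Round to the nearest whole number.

60.4 mL/hr ÷ 60 min/hr = 1.006667 mL/min
1.006667 mL/min × 12 gtt/mL = 12.08 gtt/min

12 gtt/min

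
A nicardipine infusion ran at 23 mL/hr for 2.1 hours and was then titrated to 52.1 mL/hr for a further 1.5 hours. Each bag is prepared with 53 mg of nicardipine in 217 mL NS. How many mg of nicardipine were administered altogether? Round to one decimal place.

Concentration = 53 mg ÷ 217 mL = 0.2442396 mg/mL
Stage 1: 23 mL/hr × 2.1 hr = 48.3 mL → 48.3 mL × 0.2442396 mg/mL = 11.79677 mg
Stage 2: 52.1 mL/hr × 1.5 hr = 78.15 mL → 78.15 mL × 0.2442396 mg/mL = 19.08733 mg
Total = 11.79677 + 19.08733 = 30.8841 mg

30.9 mg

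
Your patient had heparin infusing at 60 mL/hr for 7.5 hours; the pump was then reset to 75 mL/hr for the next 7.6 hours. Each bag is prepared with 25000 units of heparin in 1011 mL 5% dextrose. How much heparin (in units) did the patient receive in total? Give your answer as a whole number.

Concentration = 25000 units ÷ 1011 mL = 24.72799 units/mL
Stage 1: 60 mL/hr × 7.5 hr = 450 mL → 450 mL × 24.72799 units/mL = 11127.6 units
Stage 2: 75 mL/hr × 7.6 hr = 570 mL → 570 mL × 24.72799 units/mL = 14094.96 units
Total = 11127.6 + 14094.96 = 25222.55 units

25223 units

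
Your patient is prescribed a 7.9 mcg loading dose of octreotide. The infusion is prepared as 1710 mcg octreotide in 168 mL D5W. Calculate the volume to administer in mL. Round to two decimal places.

0.78 mL

Concentration = 1710 mcg ÷ 168 mL = 10.17857 mcg/mL
Volume = 7.9 mcg ÷ 10.17857 mcg/mL = 0.7761404 mL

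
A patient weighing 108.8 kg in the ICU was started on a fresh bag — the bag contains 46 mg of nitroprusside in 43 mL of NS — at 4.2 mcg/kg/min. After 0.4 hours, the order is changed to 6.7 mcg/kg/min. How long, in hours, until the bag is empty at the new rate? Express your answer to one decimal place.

0.8 hours

Initial rate:
Dose = 4.2 mcg/kg/min × 108.8 kg = 456.96 mcg/min
456.96 mcg/min × 60 min/hr = 27417.6 mcg/hr
Concentration = 46 mg ÷ 43 mL = 1.069767 mg/mL = 1069.767 mcg/mL
Rate = 27417.6 mcg/hr ÷ 1069.767 mcg/mL = 25.6295 mL/hr
Volume infused so far = 25.6295 mL/hr × 0.4 hr = 10.2518 mL
Volume remaining = 43 − 10.2518 = 32.7482 mL
New rate:
Dose = 6.7 mcg/kg/min × 108.8 kg = 728.96 mcg/min
728.96 mcg/min × 60 min/hr = 43737.6 mcg/hr
Rate = 43737.6 mcg/hr ÷ 1069.767 mcg/mL = 40.88515 mL/hr
Time remaining = 32.7482 mL ÷ 40.88515 mL/hr = 0.8009804 hr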